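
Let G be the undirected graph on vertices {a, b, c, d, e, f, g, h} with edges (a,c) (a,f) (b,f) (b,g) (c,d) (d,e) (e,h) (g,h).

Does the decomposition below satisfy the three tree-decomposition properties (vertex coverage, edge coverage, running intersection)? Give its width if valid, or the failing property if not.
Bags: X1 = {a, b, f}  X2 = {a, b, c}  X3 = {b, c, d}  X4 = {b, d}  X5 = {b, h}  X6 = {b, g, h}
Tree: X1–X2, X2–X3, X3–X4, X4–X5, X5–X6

No — vertex e appears in no bag.

A tree decomposition must satisfy three properties: every vertex lies in some bag; for every edge, both endpoints lie together in some bag; and for every vertex, the bags containing it form a connected subtree. Here vertex e appears in no bag, so the decomposition is invalid.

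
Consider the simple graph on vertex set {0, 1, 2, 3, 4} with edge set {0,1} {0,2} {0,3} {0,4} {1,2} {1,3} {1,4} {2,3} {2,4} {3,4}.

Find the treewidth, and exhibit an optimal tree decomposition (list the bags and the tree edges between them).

Treewidth 4.
One optimal decomposition is:
Bags: B1 = {0, 1, 2, 3, 4}
Tree: (single bag)

A single bag containing all 5 vertices is trivially a valid decomposition of width 4. For the lower bound, the 5 vertices {0, 1, 2, 3, 4} are pairwise adjacent, and any tree decomposition puts a clique entirely inside one bag — forcing width ≥ 4. The upper and lower bounds meet at 4, so that is the treewidth.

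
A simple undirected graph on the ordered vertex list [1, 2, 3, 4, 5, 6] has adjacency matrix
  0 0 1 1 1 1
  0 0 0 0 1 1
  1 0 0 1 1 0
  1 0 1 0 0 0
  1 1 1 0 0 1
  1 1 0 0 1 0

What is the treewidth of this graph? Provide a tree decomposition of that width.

The largest bag has 3 vertices, giving width 2; this decomposition certifies tw(G) ≤ 2. On the other hand G contains the 3-clique {1, 3, 4}. A clique must lie in a single bag of any decomposition, so no decomposition can have width below 2. Combining the bounds, tw(G) = 2.

Treewidth 2.
One optimal decomposition is:
Bags: B1 = {1, 5, 6}  B2 = {2, 5, 6}  B3 = {1, 3, 5}  B4 = {1, 3, 4}
Tree: B1–B2, B1–B3, B3–B4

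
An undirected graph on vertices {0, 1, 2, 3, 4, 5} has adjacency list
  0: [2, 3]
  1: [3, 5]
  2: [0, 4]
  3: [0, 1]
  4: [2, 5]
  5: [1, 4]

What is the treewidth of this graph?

A width-2 tree decomposition is:
Bags: B1 = {0, 2, 4}  B2 = {0, 4, 5}  B3 = {0, 1, 5}  B4 = {0, 1, 3}
Tree: B1–B2, B2–B3, B3–B4
The largest bag has 3 vertices, giving width 2; this decomposition certifies tw(G) ≤ 2. For the lower bound, G contains the cycle 0–2–4–5–1–3–0, so G is not a forest; only forests have treewidth ≤ 1, hence tw(G) ≥ 2. Combining the bounds, tw(G) = 2.

2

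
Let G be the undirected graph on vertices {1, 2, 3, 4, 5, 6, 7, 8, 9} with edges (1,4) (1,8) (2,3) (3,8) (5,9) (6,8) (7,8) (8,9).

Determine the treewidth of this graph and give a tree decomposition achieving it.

Treewidth 1.
One such decomposition:
Bags: B1 = {5, 9}  B2 = {8, 9}  B3 = {1, 8}  B4 = {3, 8}  B5 = {2, 3}  B6 = {1, 4}  B7 = {7, 8}  B8 = {6, 8}
Tree: B1–B2, B2–B3, B2–B4, B4–B5, B3–B6, B3–B7, B2–B8

Every bag has size at most 2, so the width is 2 − 1 = 1 and tw(G) ≤ 1. Since G has at least one edge (e.g. 5–9), it is not an edgeless graph, so tw(G) ≥ 1. The upper and lower bounds meet at 1, so that is the treewidth.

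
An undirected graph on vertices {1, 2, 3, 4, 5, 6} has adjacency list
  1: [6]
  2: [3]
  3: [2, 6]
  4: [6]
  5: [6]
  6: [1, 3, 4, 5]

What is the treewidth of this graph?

A width-1 tree decomposition is:
Bags: B1 = {4, 6}  B2 = {3, 6}  B3 = {1, 6}  B4 = {2, 3}  B5 = {5, 6}
Tree: B1–B2, B1–B3, B2–B4, B1–B5
Every bag has size at most 2, so the width is 2 − 1 = 1 and tw(G) ≤ 1. G has an edge, so its treewidth is at least 1. Combining the bounds, tw(G) = 1.

1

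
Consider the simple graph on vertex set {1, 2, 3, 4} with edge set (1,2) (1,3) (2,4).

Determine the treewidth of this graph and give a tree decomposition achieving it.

Treewidth 1.
One optimal decomposition is:
Bags: B1 = {2, 4}  B2 = {1, 2}  B3 = {1, 3}
Tree: B1–B2, B2–B3

The largest bag has 2 vertices, giving width 1; this decomposition certifies tw(G) ≤ 1. Any graph with an edge has treewidth ≥ 1, and G has the edge 4–2. The upper and lower bounds meet at 1, so that is the treewidth.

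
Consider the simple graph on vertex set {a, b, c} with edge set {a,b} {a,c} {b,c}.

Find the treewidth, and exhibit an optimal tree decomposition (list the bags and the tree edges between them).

Treewidth 2.
One such decomposition:
Bags: B1 = {a, b, c}
Tree: (single bag)

A single bag containing all 3 vertices is trivially a valid decomposition of width 2. On the other hand G contains the 3-clique {a, b, c}. A clique must lie in a single bag of any decomposition, so no decomposition can have width below 2. Hence tw(G) = 2 exactly.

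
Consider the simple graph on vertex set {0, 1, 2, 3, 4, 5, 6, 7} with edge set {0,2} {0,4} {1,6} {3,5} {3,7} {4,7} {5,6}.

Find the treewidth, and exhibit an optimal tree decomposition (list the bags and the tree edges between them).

Treewidth 1.
One such decomposition:
Bags: B1 = {0, 2}  B2 = {0, 4}  B3 = {4, 7}  B4 = {3, 7}  B5 = {3, 5}  B6 = {5, 6}  B7 = {1, 6}
Tree: B1–B2, B2–B3, B3–B4, B4–B5, B5–B6, B6–B7

Each bag holds 2 vertices, so the decomposition has width 1, which upper-bounds the treewidth. G has an edge, so its treewidth is at least 1. Hence tw(G) = 1 exactly.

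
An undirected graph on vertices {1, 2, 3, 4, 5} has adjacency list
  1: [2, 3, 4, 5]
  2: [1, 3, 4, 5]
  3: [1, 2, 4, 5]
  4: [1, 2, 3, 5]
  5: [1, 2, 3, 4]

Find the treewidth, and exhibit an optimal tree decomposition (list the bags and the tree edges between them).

A single bag containing all 5 vertices is trivially a valid decomposition of width 4. Conversely, {1, 2, 3, 4, 5} is a clique of size 5, and the vertices of any clique must share a bag in every tree decomposition; so some bag has ≥ 5 vertices and tw(G) ≥ 4. The upper and lower bounds meet at 4, so that is the treewidth.

Treewidth 4.
One such decomposition:
Bags: B1 = {1, 2, 3, 4, 5}
Tree: (single bag)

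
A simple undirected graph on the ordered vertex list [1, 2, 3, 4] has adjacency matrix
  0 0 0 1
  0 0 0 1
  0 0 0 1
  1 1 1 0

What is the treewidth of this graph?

1

A width-1 tree decomposition is:
Bags: B1 = {1, 4}  B2 = {2, 4}  B3 = {3, 4}
Tree: B1–B2, B1–B3
The largest bag has 2 vertices, giving width 1; this decomposition certifies tw(G) ≤ 1. Any graph with an edge has treewidth ≥ 1, and G has the edge 4–1. Therefore the treewidth is 1.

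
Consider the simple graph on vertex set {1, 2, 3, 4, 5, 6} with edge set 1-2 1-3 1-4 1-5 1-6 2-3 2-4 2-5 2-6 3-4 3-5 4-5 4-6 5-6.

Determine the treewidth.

A width-4 tree decomposition is:
Bags: B1 = {1, 2, 3, 4, 5}  B2 = {1, 2, 4, 5, 6}
Tree: B1–B2
Every bag has size at most 5, so the width is 5 − 1 = 4 and tw(G) ≤ 4. Conversely, {1, 2, 3, 4, 5} is a clique of size 5, and the vertices of any clique must share a bag in every tree decomposition; so some bag has ≥ 5 vertices and tw(G) ≥ 4. Combining the bounds, tw(G) = 4.

4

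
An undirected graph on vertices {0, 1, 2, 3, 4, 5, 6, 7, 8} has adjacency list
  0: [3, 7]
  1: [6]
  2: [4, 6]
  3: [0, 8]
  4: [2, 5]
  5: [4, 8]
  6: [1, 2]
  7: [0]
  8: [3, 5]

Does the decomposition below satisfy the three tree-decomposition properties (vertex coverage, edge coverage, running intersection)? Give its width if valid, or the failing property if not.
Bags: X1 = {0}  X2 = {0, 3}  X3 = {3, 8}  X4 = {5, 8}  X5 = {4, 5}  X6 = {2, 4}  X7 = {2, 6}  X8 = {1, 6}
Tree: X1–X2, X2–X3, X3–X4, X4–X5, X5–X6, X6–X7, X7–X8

A tree decomposition must satisfy three properties: every vertex lies in some bag; for every edge, both endpoints lie together in some bag; and for every vertex, the bags containing it form a connected subtree. Here vertex 7 appears in no bag, so the decomposition is invalid.

No — vertex 7 appears in no bag.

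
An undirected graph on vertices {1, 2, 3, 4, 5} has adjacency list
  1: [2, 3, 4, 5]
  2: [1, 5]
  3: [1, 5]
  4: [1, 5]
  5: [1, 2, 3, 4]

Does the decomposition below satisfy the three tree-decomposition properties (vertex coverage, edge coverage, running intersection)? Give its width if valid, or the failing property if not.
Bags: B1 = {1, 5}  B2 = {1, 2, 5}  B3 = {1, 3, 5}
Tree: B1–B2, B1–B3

No — vertex 4 appears in no bag.

A tree decomposition must satisfy three properties: every vertex lies in some bag; for every edge, both endpoints lie together in some bag; and for every vertex, the bags containing it form a connected subtree. Here vertex 4 appears in no bag, so the decomposition is invalid.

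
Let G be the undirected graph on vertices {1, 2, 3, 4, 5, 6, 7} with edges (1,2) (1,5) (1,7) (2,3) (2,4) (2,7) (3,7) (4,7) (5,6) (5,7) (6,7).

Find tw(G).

2

A width-2 tree decomposition is:
Bags: B1 = {1, 2, 7}  B2 = {2, 3, 7}  B3 = {1, 5, 7}  B4 = {2, 4, 7}  B5 = {5, 6, 7}
Tree: B1–B2, B1–B3, B1–B4, B3–B5
The largest bag has 3 vertices, giving width 2; this decomposition certifies tw(G) ≤ 2. For the lower bound, the 3 vertices {1, 2, 7} are pairwise adjacent, and any tree decomposition puts a clique entirely inside one bag — forcing width ≥ 2. Therefore the treewidth is 2.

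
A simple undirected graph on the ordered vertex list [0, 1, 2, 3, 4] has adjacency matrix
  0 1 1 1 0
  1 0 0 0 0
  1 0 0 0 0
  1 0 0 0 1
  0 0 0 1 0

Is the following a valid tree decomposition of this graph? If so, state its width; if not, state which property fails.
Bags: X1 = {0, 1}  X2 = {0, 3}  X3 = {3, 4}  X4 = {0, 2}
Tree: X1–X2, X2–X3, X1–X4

Yes; width 1.

Every vertex of G appears in some bag (union = {0, 1, 2, 3, 4}); every edge is covered by a bag; and for each vertex v the set of bags containing v is connected in the bag tree. The decomposition is therefore valid. The largest bag has 2 vertices, so the width is 1.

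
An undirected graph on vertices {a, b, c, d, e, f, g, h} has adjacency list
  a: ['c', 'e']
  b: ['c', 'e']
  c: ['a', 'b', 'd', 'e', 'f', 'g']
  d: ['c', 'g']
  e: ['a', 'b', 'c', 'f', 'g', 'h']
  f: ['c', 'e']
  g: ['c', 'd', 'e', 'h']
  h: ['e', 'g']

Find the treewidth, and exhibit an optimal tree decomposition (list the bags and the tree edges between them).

Treewidth 2.
Bags: B1 = {e, g, h}  B2 = {c, e, g}  B3 = {c, e, f}  B4 = {b, c, e}  B5 = {c, d, g}  B6 = {a, c, e}
Tree: B1–B2, B2–B3, B3–B4, B2–B5, B4–B6

Every bag has size at most 3, so the width is 3 − 1 = 2 and tw(G) ≤ 2. Conversely, {e, g, h} is a clique of size 3, and the vertices of any clique must share a bag in every tree decomposition; so some bag has ≥ 3 vertices and tw(G) ≥ 2. Therefore the treewidth is 2.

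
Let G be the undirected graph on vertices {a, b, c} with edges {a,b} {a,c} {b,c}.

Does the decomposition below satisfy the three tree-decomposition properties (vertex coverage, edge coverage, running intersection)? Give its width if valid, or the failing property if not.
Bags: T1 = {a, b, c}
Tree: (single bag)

Every vertex of G appears in some bag (union = {a, b, c}); every edge is covered by a bag; and for each vertex v the set of bags containing v is connected in the bag tree. The decomposition is therefore valid. The largest bag has 3 vertices, so the width is 2.

Yes; width 2.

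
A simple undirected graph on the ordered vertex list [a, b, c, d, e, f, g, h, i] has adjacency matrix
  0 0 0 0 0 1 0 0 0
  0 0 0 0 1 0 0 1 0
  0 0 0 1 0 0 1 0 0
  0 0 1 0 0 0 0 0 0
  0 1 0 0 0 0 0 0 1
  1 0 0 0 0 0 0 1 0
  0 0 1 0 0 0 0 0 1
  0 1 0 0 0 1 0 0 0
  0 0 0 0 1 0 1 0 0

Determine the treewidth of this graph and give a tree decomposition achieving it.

The largest bag has 2 vertices, giving width 1; this decomposition certifies tw(G) ≤ 1. Any graph with an edge has treewidth ≥ 1, and G has the edge a–f. The upper and lower bounds meet at 1, so that is the treewidth.

Treewidth 1.
One optimal decomposition is:
Bags: B1 = {a, f}  B2 = {f, h}  B3 = {b, h}  B4 = {b, e}  B5 = {e, i}  B6 = {g, i}  B7 = {c, g}  B8 = {c, d}
Tree: B1–B2, B2–B3, B3–B4, B4–B5, B5–B6, B6–B7, B7–B8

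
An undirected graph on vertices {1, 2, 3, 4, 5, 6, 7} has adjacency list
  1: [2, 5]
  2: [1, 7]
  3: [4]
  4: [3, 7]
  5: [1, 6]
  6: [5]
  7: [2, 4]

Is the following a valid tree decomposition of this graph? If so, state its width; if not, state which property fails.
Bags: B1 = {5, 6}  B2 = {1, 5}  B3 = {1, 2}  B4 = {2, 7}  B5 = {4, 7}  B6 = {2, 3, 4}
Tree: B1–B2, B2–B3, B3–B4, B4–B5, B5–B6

No — bags containing vertex 2 are not connected in the tree.

A tree decomposition must satisfy three properties: every vertex lies in some bag; for every edge, both endpoints lie together in some bag; and for every vertex, the bags containing it form a connected subtree. Here bags containing vertex 2 are not connected in the tree, so the decomposition is invalid.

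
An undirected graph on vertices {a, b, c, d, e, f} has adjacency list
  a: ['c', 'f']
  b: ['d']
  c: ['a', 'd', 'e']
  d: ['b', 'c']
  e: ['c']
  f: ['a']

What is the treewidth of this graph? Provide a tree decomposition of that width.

Treewidth 1.
Bags: B1 = {c, e}  B2 = {c, d}  B3 = {a, c}  B4 = {a, f}  B5 = {b, d}
Tree: B1–B2, B2–B3, B3–B4, B2–B5

Each bag holds 2 vertices, so the decomposition has width 1, which upper-bounds the treewidth. Since G has at least one edge (e.g. e–c), it is not an edgeless graph, so tw(G) ≥ 1. The upper and lower bounds meet at 1, so that is the treewidth.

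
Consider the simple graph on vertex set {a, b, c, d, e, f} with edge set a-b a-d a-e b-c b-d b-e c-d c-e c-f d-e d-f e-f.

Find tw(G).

3

A width-3 tree decomposition is:
Bags: B1 = {a, b, d, e}  B2 = {b, c, d, e}  B3 = {c, d, e, f}
Tree: B1–B2, B2–B3
The largest bag has 4 vertices, giving width 3; this decomposition certifies tw(G) ≤ 3. Conversely, {c, d, e, f} is a clique of size 4, and the vertices of any clique must share a bag in every tree decomposition; so some bag has ≥ 4 vertices and tw(G) ≥ 3. Therefore the treewidth is 3.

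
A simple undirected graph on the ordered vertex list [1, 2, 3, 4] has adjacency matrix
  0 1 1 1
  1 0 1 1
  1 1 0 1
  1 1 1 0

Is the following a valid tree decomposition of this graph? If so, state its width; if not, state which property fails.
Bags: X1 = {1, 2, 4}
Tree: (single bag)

No — vertex 3 appears in no bag.

A tree decomposition must satisfy three properties: every vertex lies in some bag; for every edge, both endpoints lie together in some bag; and for every vertex, the bags containing it form a connected subtree. Here vertex 3 appears in no bag, so the decomposition is invalid.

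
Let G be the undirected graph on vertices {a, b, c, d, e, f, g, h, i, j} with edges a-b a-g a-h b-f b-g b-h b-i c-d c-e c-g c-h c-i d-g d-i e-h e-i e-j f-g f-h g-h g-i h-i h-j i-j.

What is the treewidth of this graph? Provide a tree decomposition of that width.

Treewidth 3.
One optimal decomposition is:
Bags: B1 = {a, b, g, h}  B2 = {b, g, h, i}  B3 = {c, g, h, i}  B4 = {b, f, g, h}  B5 = {c, d, g, i}  B6 = {c, e, h, i}  B7 = {e, h, i, j}
Tree: B1–B2, B2–B3, B1–B4, B3–B5, B3–B6, B6–B7

Every bag has size at most 4, so the width is 4 − 1 = 3 and tw(G) ≤ 3. For the lower bound, the 4 vertices {c, d, g, i} are pairwise adjacent, and any tree decomposition puts a clique entirely inside one bag — forcing width ≥ 3. Hence tw(G) = 3 exactly.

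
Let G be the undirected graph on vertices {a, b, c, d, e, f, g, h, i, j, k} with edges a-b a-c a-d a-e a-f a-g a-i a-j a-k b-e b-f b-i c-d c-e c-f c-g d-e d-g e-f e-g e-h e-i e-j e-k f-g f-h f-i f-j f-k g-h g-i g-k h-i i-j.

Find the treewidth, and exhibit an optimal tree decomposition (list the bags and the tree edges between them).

Treewidth 4.
One such decomposition:
Bags: B1 = {a, e, f, g, i}  B2 = {e, f, g, h, i}  B3 = {a, e, f, i, j}  B4 = {a, e, f, g, k}  B5 = {a, c, e, f, g}  B6 = {a, c, d, e, g}  B7 = {a, b, e, f, i}
Tree: B1–B2, B1–B3, B1–B4, B1–B5, B5–B6, B1–B7

Each bag holds 5 vertices, so the decomposition has width 4, which upper-bounds the treewidth. On the other hand G contains the 5-clique {a, c, d, e, g}. A clique must lie in a single bag of any decomposition, so no decomposition can have width below 4. Therefore the treewidth is 4.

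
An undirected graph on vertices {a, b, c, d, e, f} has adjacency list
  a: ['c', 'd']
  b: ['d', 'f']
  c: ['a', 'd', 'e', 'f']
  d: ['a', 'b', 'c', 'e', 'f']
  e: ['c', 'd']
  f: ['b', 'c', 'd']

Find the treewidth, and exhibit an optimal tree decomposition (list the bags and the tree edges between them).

Treewidth 2.
Bags: B1 = {c, d, e}  B2 = {c, d, f}  B3 = {a, c, d}  B4 = {b, d, f}
Tree: B1–B2, B2–B3, B2–B4

Each bag holds 3 vertices, so the decomposition has width 2, which upper-bounds the treewidth. On the other hand G contains the 3-clique {c, d, e}. A clique must lie in a single bag of any decomposition, so no decomposition can have width below 2. Therefore the treewidth is 2.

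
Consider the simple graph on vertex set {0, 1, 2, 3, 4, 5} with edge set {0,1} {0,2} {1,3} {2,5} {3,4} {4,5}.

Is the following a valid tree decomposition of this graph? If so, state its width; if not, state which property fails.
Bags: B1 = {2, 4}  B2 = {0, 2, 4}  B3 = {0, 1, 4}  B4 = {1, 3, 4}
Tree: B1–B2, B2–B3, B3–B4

No — vertex 5 appears in no bag.

A tree decomposition must satisfy three properties: every vertex lies in some bag; for every edge, both endpoints lie together in some bag; and for every vertex, the bags containing it form a connected subtree. Here vertex 5 appears in no bag, so the decomposition is invalid.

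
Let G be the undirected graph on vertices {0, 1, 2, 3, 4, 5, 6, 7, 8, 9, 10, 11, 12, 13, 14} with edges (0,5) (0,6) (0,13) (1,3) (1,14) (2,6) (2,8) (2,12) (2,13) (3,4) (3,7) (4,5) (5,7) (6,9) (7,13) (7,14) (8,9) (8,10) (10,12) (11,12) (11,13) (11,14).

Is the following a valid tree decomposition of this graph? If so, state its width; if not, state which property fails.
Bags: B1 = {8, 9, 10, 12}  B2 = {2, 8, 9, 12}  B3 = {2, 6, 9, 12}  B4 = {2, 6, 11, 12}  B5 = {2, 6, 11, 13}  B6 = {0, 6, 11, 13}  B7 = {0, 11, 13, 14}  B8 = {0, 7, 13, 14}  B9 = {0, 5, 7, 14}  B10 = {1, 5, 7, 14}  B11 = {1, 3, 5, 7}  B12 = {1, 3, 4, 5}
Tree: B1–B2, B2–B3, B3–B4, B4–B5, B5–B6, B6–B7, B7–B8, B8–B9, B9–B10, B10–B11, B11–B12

Yes; width 3.

Every vertex of G appears in some bag (union = {0, 1, 2, 3, 4, 5, 6, 7, 8, 9, 10, 11, 12, 13, 14}); every edge is covered by a bag; and for each vertex v the set of bags containing v is connected in the bag tree. The decomposition is therefore valid. The largest bag has 4 vertices, so the width is 3.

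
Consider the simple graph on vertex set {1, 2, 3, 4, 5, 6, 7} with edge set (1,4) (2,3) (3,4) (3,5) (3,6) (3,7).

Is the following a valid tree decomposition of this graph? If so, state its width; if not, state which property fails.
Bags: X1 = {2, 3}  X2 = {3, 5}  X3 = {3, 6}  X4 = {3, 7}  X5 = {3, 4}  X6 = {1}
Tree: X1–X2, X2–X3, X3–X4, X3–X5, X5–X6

A tree decomposition must satisfy three properties: every vertex lies in some bag; for every edge, both endpoints lie together in some bag; and for every vertex, the bags containing it form a connected subtree. Here edge (4,1) lies in no bag, so the decomposition is invalid.

No — edge (4,1) lies in no bag.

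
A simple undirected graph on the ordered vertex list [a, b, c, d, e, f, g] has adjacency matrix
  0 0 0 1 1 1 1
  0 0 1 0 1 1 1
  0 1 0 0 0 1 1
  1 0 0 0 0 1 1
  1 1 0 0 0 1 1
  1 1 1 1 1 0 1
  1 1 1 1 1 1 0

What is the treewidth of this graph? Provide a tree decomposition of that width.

Every bag has size at most 4, so the width is 4 − 1 = 3 and tw(G) ≤ 3. Conversely, {a, d, f, g} is a clique of size 4, and the vertices of any clique must share a bag in every tree decomposition; so some bag has ≥ 4 vertices and tw(G) ≥ 3. The upper and lower bounds meet at 3, so that is the treewidth.

Treewidth 3.
One optimal decomposition is:
Bags: B1 = {b, c, f, g}  B2 = {b, e, f, g}  B3 = {a, e, f, g}  B4 = {a, d, f, g}
Tree: B1–B2, B2–B3, B3–B4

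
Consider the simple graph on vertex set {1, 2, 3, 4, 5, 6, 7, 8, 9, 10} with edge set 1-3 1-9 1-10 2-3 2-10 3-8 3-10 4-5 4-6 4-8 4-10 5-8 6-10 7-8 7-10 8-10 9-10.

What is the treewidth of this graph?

2

A width-2 tree decomposition is:
Bags: B1 = {1, 3, 10}  B2 = {1, 9, 10}  B3 = {3, 8, 10}  B4 = {2, 3, 10}  B5 = {7, 8, 10}  B6 = {4, 8, 10}  B7 = {4, 6, 10}  B8 = {4, 5, 8}
Tree: B1–B2, B1–B3, B1–B4, B3–B5, B3–B6, B6–B7, B6–B8
The largest bag has 3 vertices, giving width 2; this decomposition certifies tw(G) ≤ 2. For the lower bound, the 3 vertices {3, 8, 10} are pairwise adjacent, and any tree decomposition puts a clique entirely inside one bag — forcing width ≥ 2. The upper and lower bounds meet at 2, so that is the treewidth.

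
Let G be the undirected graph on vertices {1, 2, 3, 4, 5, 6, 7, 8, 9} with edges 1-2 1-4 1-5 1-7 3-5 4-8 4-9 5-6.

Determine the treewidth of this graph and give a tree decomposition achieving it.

The largest bag has 2 vertices, giving width 1; this decomposition certifies tw(G) ≤ 1. G has an edge, so its treewidth is at least 1. The upper and lower bounds meet at 1, so that is the treewidth.

Treewidth 1.
One optimal decomposition is:
Bags: B1 = {1, 4}  B2 = {1, 2}  B3 = {1, 5}  B4 = {4, 9}  B5 = {4, 8}  B6 = {3, 5}  B7 = {1, 7}  B8 = {5, 6}
Tree: B1–B2, B2–B3, B1–B4, B4–B5, B3–B6, B2–B7, B3–B8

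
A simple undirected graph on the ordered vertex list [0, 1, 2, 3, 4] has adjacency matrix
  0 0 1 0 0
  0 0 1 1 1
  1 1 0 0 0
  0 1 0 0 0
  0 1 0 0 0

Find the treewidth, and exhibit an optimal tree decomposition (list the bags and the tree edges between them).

Every bag has size at most 2, so the width is 2 − 1 = 1 and tw(G) ≤ 1. Since G has at least one edge (e.g. 1–4), it is not an edgeless graph, so tw(G) ≥ 1. Therefore the treewidth is 1.

Treewidth 1.
One optimal decomposition is:
Bags: B1 = {1, 4}  B2 = {1, 2}  B3 = {1, 3}  B4 = {0, 2}
Tree: B1–B2, B1–B3, B2–B4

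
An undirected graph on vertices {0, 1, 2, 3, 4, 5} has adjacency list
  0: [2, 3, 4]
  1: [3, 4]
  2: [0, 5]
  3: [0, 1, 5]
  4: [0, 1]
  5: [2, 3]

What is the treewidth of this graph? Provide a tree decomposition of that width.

Treewidth 2.
Bags: B1 = {0, 1, 4}  B2 = {0, 1, 3}  B3 = {0, 2, 3}  B4 = {2, 3, 5}
Tree: B1–B2, B2–B3, B3–B4

The largest bag has 3 vertices, giving width 2; this decomposition certifies tw(G) ≤ 2. For the lower bound, G contains the cycle 4–1–3–0–4, so G is not a forest; only forests have treewidth ≤ 1, hence tw(G) ≥ 2. The upper and lower bounds meet at 2, so that is the treewidth.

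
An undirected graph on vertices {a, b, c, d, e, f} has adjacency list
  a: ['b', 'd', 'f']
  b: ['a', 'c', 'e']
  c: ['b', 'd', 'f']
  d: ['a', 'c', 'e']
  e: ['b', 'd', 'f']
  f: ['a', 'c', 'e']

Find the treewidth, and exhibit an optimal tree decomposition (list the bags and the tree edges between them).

Treewidth 3.
Bags: B1 = {a, c, e, f}  B2 = {a, b, c, e}  B3 = {a, c, d, e}
Tree: B1–B2, B2–B3

Each bag holds 4 vertices, so the decomposition has width 3, which upper-bounds the treewidth. For the lower bound: the 4 vertex sets {c,f}, {b,e}, {a}, {d} are disjoint, each induces a connected subgraph, and every pair is joined by at least one edge of G. Contracting each set to a single vertex therefore yields K_{4} as a minor, and since treewidth is minor-monotone, tw(G) ≥ tw(K_{4}) = 3. The upper and lower bounds meet at 3, so that is the treewidth.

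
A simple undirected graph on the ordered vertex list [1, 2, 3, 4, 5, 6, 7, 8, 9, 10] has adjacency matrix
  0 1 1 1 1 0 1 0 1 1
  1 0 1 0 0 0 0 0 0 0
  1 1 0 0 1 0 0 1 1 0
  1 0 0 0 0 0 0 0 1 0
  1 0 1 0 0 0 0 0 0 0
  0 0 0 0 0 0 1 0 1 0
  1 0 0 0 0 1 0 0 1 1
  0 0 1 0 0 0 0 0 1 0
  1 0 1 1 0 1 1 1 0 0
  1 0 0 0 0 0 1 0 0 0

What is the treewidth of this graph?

A width-2 tree decomposition is:
Bags: B1 = {1, 3, 9}  B2 = {3, 8, 9}  B3 = {1, 3, 5}  B4 = {1, 7, 9}  B5 = {1, 7, 10}  B6 = {1, 2, 3}  B7 = {6, 7, 9}  B8 = {1, 4, 9}
Tree: B1–B2, B1–B3, B1–B4, B4–B5, B3–B6, B4–B7, B4–B8
The largest bag has 3 vertices, giving width 2; this decomposition certifies tw(G) ≤ 2. For the lower bound, the 3 vertices {3, 8, 9} are pairwise adjacent, and any tree decomposition puts a clique entirely inside one bag — forcing width ≥ 2. The upper and lower bounds meet at 2, so that is the treewidth.

2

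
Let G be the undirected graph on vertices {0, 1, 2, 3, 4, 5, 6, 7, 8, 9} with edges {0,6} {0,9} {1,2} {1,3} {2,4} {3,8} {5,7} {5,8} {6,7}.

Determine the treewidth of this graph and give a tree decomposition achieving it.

Treewidth 1.
One optimal decomposition is:
Bags: B1 = {0, 9}  B2 = {0, 6}  B3 = {6, 7}  B4 = {5, 7}  B5 = {5, 8}  B6 = {3, 8}  B7 = {1, 3}  B8 = {1, 2}  B9 = {2, 4}
Tree: B1–B2, B2–B3, B3–B4, B4–B5, B5–B6, B6–B7, B7–B8, B8–B9

Each bag holds 2 vertices, so the decomposition has width 1, which upper-bounds the treewidth. Any graph with an edge has treewidth ≥ 1, and G has the edge 9–0. Therefore the treewidth is 1.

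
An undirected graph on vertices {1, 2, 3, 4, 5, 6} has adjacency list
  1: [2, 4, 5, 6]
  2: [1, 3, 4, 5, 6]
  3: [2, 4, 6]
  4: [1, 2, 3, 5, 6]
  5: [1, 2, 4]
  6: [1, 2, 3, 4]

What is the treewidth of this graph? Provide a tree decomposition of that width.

Treewidth 3.
One optimal decomposition is:
Bags: B1 = {1, 2, 4, 5}  B2 = {1, 2, 4, 6}  B3 = {2, 3, 4, 6}
Tree: B1–B2, B2–B3

Every bag has size at most 4, so the width is 4 − 1 = 3 and tw(G) ≤ 3. On the other hand G contains the 4-clique {1, 2, 4, 5}. A clique must lie in a single bag of any decomposition, so no decomposition can have width below 3. Combining the bounds, tw(G) = 3.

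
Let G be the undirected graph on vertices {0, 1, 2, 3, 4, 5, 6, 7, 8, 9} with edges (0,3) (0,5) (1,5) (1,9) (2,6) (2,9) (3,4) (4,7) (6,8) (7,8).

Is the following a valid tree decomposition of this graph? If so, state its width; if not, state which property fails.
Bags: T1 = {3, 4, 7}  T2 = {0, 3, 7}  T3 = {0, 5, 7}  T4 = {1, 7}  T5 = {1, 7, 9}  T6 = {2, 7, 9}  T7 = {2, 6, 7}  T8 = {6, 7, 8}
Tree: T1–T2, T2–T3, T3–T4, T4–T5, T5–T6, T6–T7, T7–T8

No — edge (5,1) lies in no bag.

A tree decomposition must satisfy three properties: every vertex lies in some bag; for every edge, both endpoints lie together in some bag; and for every vertex, the bags containing it form a connected subtree. Here edge (5,1) lies in no bag, so the decomposition is invalid.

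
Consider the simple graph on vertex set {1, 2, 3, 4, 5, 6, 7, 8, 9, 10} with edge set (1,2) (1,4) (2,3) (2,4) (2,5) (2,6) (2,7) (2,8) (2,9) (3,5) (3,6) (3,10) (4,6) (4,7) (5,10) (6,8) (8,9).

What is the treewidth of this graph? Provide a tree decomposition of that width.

Every bag has size at most 3, so the width is 3 − 1 = 2 and tw(G) ≤ 2. For the lower bound, the 3 vertices {2, 3, 5} are pairwise adjacent, and any tree decomposition puts a clique entirely inside one bag — forcing width ≥ 2. Therefore the treewidth is 2.

Treewidth 2.
One such decomposition:
Bags: B1 = {2, 6, 8}  B2 = {2, 3, 6}  B3 = {2, 3, 5}  B4 = {3, 5, 10}  B5 = {2, 8, 9}  B6 = {2, 4, 6}  B7 = {2, 4, 7}  B8 = {1, 2, 4}
Tree: B1–B2, B2–B3, B3–B4, B1–B5, B1–B6, B6–B7, B6–B8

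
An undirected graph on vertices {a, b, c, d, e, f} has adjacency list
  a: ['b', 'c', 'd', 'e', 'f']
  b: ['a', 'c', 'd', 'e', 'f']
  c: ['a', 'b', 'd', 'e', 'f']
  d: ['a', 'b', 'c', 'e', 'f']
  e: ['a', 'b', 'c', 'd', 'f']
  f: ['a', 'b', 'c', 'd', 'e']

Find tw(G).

5

A width-5 tree decomposition is:
Bags: B1 = {a, b, c, d, e, f}
Tree: (single bag)
A single bag containing all 6 vertices is trivially a valid decomposition of width 5. Conversely, {a, b, c, d, e, f} is a clique of size 6, and the vertices of any clique must share a bag in every tree decomposition; so some bag has ≥ 6 vertices and tw(G) ≥ 5. Hence tw(G) = 5 exactly.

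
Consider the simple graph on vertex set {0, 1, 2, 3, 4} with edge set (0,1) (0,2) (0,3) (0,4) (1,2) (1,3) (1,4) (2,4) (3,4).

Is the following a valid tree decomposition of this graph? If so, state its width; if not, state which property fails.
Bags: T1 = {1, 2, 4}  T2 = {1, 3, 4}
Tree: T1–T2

A tree decomposition must satisfy three properties: every vertex lies in some bag; for every edge, both endpoints lie together in some bag; and for every vertex, the bags containing it form a connected subtree. Here vertex 0 appears in no bag, so the decomposition is invalid.

No — vertex 0 appears in no bag.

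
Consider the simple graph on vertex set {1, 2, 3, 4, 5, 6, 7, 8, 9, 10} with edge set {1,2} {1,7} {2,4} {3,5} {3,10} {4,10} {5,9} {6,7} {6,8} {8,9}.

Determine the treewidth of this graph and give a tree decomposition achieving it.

The largest bag has 3 vertices, giving width 2; this decomposition certifies tw(G) ≤ 2. The edges 1–2–4–10–3–5–9–8–6–7–1 form a cycle, so G is not a tree and its treewidth is at least 2. Therefore the treewidth is 2.

Treewidth 2.
One optimal decomposition is:
Bags: B1 = {1, 2, 4}  B2 = {1, 4, 10}  B3 = {1, 3, 10}  B4 = {1, 3, 5}  B5 = {1, 5, 9}  B6 = {1, 8, 9}  B7 = {1, 6, 8}  B8 = {1, 6, 7}
Tree: B1–B2, B2–B3, B3–B4, B4–B5, B5–B6, B6–B7, B7–B8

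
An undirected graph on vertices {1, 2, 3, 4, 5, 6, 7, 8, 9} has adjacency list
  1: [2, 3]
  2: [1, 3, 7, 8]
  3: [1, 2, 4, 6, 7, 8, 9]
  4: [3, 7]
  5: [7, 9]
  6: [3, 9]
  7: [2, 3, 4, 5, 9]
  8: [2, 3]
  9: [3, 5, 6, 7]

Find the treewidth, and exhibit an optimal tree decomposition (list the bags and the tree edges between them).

Treewidth 2.
One such decomposition:
Bags: B1 = {3, 7, 9}  B2 = {2, 3, 7}  B3 = {5, 7, 9}  B4 = {3, 6, 9}  B5 = {3, 4, 7}  B6 = {1, 2, 3}  B7 = {2, 3, 8}
Tree: B1–B2, B1–B3, B1–B4, B1–B5, B2–B6, B6–B7

Each bag holds 3 vertices, so the decomposition has width 2, which upper-bounds the treewidth. Conversely, {3, 6, 9} is a clique of size 3, and the vertices of any clique must share a bag in every tree decomposition; so some bag has ≥ 3 vertices and tw(G) ≥ 2. The upper and lower bounds meet at 2, so that is the treewidth.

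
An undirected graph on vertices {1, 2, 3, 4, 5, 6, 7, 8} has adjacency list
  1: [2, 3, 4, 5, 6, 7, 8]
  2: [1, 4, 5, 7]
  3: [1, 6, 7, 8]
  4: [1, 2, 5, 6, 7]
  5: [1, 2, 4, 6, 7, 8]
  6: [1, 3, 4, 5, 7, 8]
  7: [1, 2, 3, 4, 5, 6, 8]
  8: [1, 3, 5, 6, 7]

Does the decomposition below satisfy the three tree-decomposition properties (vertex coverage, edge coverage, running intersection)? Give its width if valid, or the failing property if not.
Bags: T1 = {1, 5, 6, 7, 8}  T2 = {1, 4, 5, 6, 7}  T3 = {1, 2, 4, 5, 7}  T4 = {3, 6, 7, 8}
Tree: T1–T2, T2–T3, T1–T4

No — edge (1,3) lies in no bag.

A tree decomposition must satisfy three properties: every vertex lies in some bag; for every edge, both endpoints lie together in some bag; and for every vertex, the bags containing it form a connected subtree. Here edge (1,3) lies in no bag, so the decomposition is invalid.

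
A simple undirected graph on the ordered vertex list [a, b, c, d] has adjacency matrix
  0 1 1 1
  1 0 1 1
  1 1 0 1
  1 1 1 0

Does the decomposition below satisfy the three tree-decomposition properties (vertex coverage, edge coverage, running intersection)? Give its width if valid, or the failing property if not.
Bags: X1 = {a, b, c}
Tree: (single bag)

No — vertex d appears in no bag.

A tree decomposition must satisfy three properties: every vertex lies in some bag; for every edge, both endpoints lie together in some bag; and for every vertex, the bags containing it form a connected subtree. Here vertex d appears in no bag, so the decomposition is invalid.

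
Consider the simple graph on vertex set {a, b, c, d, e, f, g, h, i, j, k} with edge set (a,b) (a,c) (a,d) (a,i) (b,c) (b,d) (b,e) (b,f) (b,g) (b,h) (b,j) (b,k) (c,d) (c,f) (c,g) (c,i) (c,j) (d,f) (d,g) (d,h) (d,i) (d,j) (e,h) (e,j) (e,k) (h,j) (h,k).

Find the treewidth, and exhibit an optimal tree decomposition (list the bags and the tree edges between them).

Every bag has size at most 4, so the width is 4 − 1 = 3 and tw(G) ≤ 3. For the lower bound, the 4 vertices {b, d, h, j} are pairwise adjacent, and any tree decomposition puts a clique entirely inside one bag — forcing width ≥ 3. Hence tw(G) = 3 exactly.

Treewidth 3.
One such decomposition:
Bags: B1 = {b, c, d, j}  B2 = {b, d, h, j}  B3 = {b, c, d, f}  B4 = {a, b, c, d}  B5 = {b, c, d, g}  B6 = {a, c, d, i}  B7 = {b, e, h, j}  B8 = {b, e, h, k}
Tree: B1–B2, B1–B3, B1–B4, B4–B5, B4–B6, B2–B7, B7–B8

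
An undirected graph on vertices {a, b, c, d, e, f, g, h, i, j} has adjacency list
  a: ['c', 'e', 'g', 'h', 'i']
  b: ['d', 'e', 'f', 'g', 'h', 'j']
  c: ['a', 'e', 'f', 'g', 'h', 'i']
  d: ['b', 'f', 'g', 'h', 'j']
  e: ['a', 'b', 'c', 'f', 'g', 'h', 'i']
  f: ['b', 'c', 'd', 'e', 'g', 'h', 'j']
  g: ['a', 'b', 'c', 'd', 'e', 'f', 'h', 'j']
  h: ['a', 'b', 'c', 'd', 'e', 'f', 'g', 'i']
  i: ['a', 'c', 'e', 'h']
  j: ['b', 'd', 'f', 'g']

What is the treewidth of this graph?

A width-4 tree decomposition is:
Bags: B1 = {a, c, e, g, h}  B2 = {c, e, f, g, h}  B3 = {a, c, e, h, i}  B4 = {b, e, f, g, h}  B5 = {b, d, f, g, h}  B6 = {b, d, f, g, j}
Tree: B1–B2, B1–B3, B2–B4, B4–B5, B5–B6
The largest bag has 5 vertices, giving width 4; this decomposition certifies tw(G) ≤ 4. On the other hand G contains the 5-clique {a, c, e, g, h}. A clique must lie in a single bag of any decomposition, so no decomposition can have width below 4. Combining the bounds, tw(G) = 4.

4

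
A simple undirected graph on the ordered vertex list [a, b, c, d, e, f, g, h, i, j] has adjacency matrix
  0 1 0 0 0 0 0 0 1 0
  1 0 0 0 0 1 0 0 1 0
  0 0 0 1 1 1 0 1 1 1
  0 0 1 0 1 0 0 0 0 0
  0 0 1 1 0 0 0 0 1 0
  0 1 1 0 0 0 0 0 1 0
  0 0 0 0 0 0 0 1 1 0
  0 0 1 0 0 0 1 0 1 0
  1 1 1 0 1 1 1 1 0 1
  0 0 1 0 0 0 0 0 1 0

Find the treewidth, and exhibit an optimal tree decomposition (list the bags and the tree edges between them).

Treewidth 2.
One optimal decomposition is:
Bags: B1 = {g, h, i}  B2 = {c, h, i}  B3 = {c, e, i}  B4 = {c, f, i}  B5 = {c, d, e}  B6 = {b, f, i}  B7 = {c, i, j}  B8 = {a, b, i}
Tree: B1–B2, B2–B3, B3–B4, B3–B5, B4–B6, B4–B7, B6–B8

Each bag holds 3 vertices, so the decomposition has width 2, which upper-bounds the treewidth. Conversely, {c, d, e} is a clique of size 3, and the vertices of any clique must share a bag in every tree decomposition; so some bag has ≥ 3 vertices and tw(G) ≥ 2. Combining the bounds, tw(G) = 2.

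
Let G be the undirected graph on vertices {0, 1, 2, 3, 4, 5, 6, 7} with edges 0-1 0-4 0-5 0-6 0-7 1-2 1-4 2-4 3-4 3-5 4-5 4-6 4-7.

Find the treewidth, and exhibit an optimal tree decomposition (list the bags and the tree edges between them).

Each bag holds 3 vertices, so the decomposition has width 2, which upper-bounds the treewidth. Conversely, {0, 1, 4} is a clique of size 3, and the vertices of any clique must share a bag in every tree decomposition; so some bag has ≥ 3 vertices and tw(G) ≥ 2. The upper and lower bounds meet at 2, so that is the treewidth.

Treewidth 2.
Bags: B1 = {0, 4, 5}  B2 = {0, 4, 7}  B3 = {3, 4, 5}  B4 = {0, 4, 6}  B5 = {0, 1, 4}  B6 = {1, 2, 4}
Tree: B1–B2, B1–B3, B2–B4, B4–B5, B5–B6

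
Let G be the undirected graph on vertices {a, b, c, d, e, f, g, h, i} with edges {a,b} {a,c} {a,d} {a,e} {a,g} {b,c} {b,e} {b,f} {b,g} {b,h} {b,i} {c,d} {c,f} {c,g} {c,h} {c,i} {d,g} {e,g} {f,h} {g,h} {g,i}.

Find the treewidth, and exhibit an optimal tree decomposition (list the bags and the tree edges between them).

The largest bag has 4 vertices, giving width 3; this decomposition certifies tw(G) ≤ 3. On the other hand G contains the 4-clique {a, c, d, g}. A clique must lie in a single bag of any decomposition, so no decomposition can have width below 3. Hence tw(G) = 3 exactly.

Treewidth 3.
One such decomposition:
Bags: B1 = {b, c, f, h}  B2 = {b, c, g, h}  B3 = {a, b, c, g}  B4 = {a, c, d, g}  B5 = {b, c, g, i}  B6 = {a, b, e, g}
Tree: B1–B2, B2–B3, B3–B4, B3–B5, B3–B6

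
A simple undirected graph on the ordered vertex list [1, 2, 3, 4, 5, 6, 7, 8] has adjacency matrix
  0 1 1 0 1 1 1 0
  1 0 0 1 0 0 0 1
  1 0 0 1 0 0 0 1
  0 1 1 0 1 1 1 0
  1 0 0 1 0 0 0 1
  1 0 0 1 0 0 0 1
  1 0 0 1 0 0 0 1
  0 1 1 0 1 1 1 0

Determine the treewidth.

A width-3 tree decomposition is:
Bags: B1 = {1, 2, 4, 8}  B2 = {1, 4, 6, 8}  B3 = {1, 3, 4, 8}  B4 = {1, 4, 5, 8}  B5 = {1, 4, 7, 8}
Tree: B1–B2, B2–B3, B3–B4, B4–B5
The largest bag has 4 vertices, giving width 3; this decomposition certifies tw(G) ≤ 3. For the lower bound: the 4 vertex sets {1,2}, {4,6}, {8}, {3} are disjoint, each induces a connected subgraph, and every pair is joined by at least one edge of G. Contracting each set to a single vertex therefore yields K_{4} as a minor, and since treewidth is minor-monotone, tw(G) ≥ tw(K_{4}) = 3. Hence tw(G) = 3 exactly.

3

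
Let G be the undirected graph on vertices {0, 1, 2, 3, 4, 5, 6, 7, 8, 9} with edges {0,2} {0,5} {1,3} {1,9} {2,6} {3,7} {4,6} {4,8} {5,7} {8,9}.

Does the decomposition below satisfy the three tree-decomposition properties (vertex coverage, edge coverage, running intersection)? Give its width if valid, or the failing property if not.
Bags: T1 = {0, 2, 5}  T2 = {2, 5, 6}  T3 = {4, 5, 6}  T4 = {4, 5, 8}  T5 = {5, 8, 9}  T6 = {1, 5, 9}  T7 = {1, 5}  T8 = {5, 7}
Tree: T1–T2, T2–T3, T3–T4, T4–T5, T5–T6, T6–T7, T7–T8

A tree decomposition must satisfy three properties: every vertex lies in some bag; for every edge, both endpoints lie together in some bag; and for every vertex, the bags containing it form a connected subtree. Here vertex 3 appears in no bag, so the decomposition is invalid.

No — vertex 3 appears in no bag.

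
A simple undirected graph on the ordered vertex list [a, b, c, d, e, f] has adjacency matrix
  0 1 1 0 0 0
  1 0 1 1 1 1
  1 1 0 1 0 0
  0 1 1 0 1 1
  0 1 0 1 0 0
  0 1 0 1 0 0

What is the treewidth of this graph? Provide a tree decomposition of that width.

The largest bag has 3 vertices, giving width 2; this decomposition certifies tw(G) ≤ 2. On the other hand G contains the 3-clique {b, d, e}. A clique must lie in a single bag of any decomposition, so no decomposition can have width below 2. Therefore the treewidth is 2.

Treewidth 2.
One optimal decomposition is:
Bags: B1 = {b, d, e}  B2 = {b, d, f}  B3 = {b, c, d}  B4 = {a, b, c}
Tree: B1–B2, B2–B3, B3–B4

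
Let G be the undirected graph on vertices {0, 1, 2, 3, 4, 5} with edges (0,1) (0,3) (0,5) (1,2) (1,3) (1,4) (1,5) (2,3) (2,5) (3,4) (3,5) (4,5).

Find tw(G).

A width-3 tree decomposition is:
Bags: B1 = {0, 1, 3, 5}  B2 = {1, 2, 3, 5}  B3 = {1, 3, 4, 5}
Tree: B1–B2, B2–B3
Each bag holds 4 vertices, so the decomposition has width 3, which upper-bounds the treewidth. Conversely, {0, 1, 3, 5} is a clique of size 4, and the vertices of any clique must share a bag in every tree decomposition; so some bag has ≥ 4 vertices and tw(G) ≥ 3. Combining the bounds, tw(G) = 3.

3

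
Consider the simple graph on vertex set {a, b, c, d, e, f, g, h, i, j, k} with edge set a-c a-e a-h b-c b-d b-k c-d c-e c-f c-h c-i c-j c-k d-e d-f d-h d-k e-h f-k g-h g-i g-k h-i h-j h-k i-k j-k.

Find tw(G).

A width-3 tree decomposition is:
Bags: B1 = {c, h, j, k}  B2 = {c, d, h, k}  B3 = {b, c, d, k}  B4 = {c, d, e, h}  B5 = {a, c, e, h}  B6 = {c, d, f, k}  B7 = {c, h, i, k}  B8 = {g, h, i, k}
Tree: B1–B2, B2–B3, B2–B4, B4–B5, B2–B6, B1–B7, B7–B8
Every bag has size at most 4, so the width is 4 − 1 = 3 and tw(G) ≤ 3. Conversely, {g, h, i, k} is a clique of size 4, and the vertices of any clique must share a bag in every tree decomposition; so some bag has ≥ 4 vertices and tw(G) ≥ 3. Therefore the treewidth is 3.

3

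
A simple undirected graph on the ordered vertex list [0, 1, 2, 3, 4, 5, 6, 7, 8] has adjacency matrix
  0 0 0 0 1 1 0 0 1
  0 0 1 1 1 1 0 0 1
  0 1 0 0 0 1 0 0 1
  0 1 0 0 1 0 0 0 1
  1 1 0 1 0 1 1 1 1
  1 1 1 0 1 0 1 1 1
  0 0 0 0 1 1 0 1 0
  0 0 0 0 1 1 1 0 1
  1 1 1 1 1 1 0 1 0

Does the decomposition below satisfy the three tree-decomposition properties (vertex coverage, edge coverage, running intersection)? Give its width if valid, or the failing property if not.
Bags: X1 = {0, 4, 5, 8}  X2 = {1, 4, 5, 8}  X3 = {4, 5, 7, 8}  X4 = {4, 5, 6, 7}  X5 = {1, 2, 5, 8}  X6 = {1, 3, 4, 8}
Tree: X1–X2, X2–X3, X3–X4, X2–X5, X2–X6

Yes; width 3.

Checking the three conditions: (i) the bags cover all of {0, 1, 2, 3, 4, 5, 6, 7, 8}; (ii) for each edge, some bag contains both endpoints; (iii) the bags containing any fixed vertex form a subtree. All hold, so the decomposition is valid with width 4 − 1 = 3.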